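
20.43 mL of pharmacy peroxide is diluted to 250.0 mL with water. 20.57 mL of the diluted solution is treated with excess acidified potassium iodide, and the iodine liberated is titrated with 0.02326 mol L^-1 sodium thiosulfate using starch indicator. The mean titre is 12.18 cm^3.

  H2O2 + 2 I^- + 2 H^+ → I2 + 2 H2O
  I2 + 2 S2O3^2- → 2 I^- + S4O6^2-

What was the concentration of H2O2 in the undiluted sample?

n(S2O3^2-) = 0.01218 × 0.02326 = 2.833 × 10^-4 mol
n(I2) = n(S2O3^2-)/2 = 1.417 × 10^-4 mol
n(H2O2) in the aliquot = 1.417 × 10^-4 mol (1:1 ratio)
[H2O2]_dilute = 1.417 × 10^-4 / 0.02057 = 0.006886 mol/L
[H2O2]_original = 0.006886 × 250.0/20.43 = 0.08427 mol/L

0.08427 mol/L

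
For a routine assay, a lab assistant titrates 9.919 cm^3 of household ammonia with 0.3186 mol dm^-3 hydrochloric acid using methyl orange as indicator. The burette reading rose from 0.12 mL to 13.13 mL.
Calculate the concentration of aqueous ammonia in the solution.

NH3 + HCl → NH4Cl
n(HCl) = 0.01301 L × 0.3186 mol/L = 4.145 × 10^-3 mol
n(NH3) = 4.145 × 10^-3 mol (1:1 mole ratio)
[NH3] = 4.145 × 10^-3 mol / 0.009919 L = 0.4179 mol/L

0.4179 mol/L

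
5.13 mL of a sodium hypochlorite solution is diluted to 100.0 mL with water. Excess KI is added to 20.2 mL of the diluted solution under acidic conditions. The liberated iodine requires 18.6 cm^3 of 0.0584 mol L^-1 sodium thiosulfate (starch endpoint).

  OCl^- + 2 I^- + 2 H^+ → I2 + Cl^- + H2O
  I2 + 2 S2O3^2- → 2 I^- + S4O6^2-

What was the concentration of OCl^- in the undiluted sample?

0.524 mol/L

n(S2O3^2-) = 0.0186 × 0.0584 = 1.09 × 10^-3 mol
n(I2) = n(S2O3^2-)/2 = 5.43 × 10^-4 mol
n(OCl^-) in the aliquot = 5.43 × 10^-4 mol (1:1 ratio)
[OCl^-]_dilute = 5.43 × 10^-4 / 0.0202 = 0.0269 mol/L
[OCl^-]_original = 0.0269 × 100.0/5.13 = 0.524 mol/L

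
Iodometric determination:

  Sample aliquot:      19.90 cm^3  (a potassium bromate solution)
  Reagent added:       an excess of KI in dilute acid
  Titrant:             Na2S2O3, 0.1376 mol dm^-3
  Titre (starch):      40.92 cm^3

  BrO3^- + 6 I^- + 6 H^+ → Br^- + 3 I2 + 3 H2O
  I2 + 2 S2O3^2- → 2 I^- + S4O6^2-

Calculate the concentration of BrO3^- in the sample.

0.04716 mol/L

n(S2O3^2-) = 0.04092 × 0.1376 = 5.631 × 10^-3 mol
n(I2) = n(S2O3^2-)/2 = 2.815 × 10^-3 mol
From the 1:3 ratio, n(BrO3^-) in the aliquot = 1/3 × 2.815 × 10^-3 = 9.384 × 10^-4 mol
[BrO3^-] = 9.384 × 10^-4 / 0.01990 = 0.04716 mol/L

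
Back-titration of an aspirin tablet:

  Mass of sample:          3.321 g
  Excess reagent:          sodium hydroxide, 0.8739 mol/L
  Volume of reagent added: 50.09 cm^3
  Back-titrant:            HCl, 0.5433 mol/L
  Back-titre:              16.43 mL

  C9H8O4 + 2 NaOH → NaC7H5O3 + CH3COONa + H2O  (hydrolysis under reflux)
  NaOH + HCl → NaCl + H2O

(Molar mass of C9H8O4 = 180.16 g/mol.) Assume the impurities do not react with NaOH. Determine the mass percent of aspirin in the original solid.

94.52 %

n(NaOH) added = 0.05009 × 0.8739 = 0.04377 mol
n(HCl) used in back-titration = 0.01643 × 0.5433 = 8.926 × 10^-3 mol
n(NaOH) left over = 8.926 × 10^-3 mol (1:1 ratio)
n(NaOH) consumed by analyte = 0.04377 − 8.926 × 10^-3 = 0.03485 mol
From the 1:2 ratio, n(C9H8O4) = 1/2 × 0.03485 = 0.01742 mol
mass of C9H8O4 = 0.01742 × 180.16 = 3.139 g
% C9H8O4 = 3.139 / 3.321 × 100 = 94.52 %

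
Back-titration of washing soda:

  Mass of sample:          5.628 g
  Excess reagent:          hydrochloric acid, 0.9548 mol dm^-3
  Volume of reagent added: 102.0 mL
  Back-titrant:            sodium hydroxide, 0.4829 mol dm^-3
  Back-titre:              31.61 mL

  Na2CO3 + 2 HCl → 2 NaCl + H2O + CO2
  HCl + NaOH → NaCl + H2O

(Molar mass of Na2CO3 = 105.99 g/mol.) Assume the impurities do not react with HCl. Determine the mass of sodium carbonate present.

n(HCl) added = 0.1020 × 0.9548 = 0.09739 mol
n(NaOH) used in back-titration = 0.03161 × 0.4829 = 0.01526 mol
n(HCl) left over = 0.01526 mol (1:1 ratio)
n(HCl) consumed by analyte = 0.09739 − 0.01526 = 0.08213 mol
From the 1:2 ratio, n(Na2CO3) = 1/2 × 0.08213 = 0.04106 mol
mass of Na2CO3 = 0.04106 × 105.99 = 4.352 g

4.352 g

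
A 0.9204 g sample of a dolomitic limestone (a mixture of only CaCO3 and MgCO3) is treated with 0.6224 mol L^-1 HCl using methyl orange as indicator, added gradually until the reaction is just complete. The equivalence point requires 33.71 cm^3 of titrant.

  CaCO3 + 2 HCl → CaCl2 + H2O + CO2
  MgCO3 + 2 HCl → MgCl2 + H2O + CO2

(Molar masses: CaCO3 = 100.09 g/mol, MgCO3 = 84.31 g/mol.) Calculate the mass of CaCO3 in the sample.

0.2280 g

n(HCl) = 0.03371 × 0.6224 = 0.02098 mol
Let x = n(CaCO3), y = n(MgCO3).
Titrant: 2x + 2y = 0.02098;  mass: 100.09x + 84.31y = 0.9204
Solving, x = 2.278 × 10^-3 mol, y = 8.213 × 10^-3 mol
mass of CaCO3 = 2.278 × 10^-3 × 100.09 = 0.2280 g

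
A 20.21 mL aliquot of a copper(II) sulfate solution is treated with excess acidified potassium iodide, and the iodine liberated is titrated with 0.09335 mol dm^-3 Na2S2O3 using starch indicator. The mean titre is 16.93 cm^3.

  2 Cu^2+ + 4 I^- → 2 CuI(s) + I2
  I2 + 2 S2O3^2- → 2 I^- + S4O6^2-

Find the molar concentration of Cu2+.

0.07820 mol/L

n(S2O3^2-) = 0.01693 × 0.09335 = 1.580 × 10^-3 mol
n(I2) = n(S2O3^2-)/2 = 7.902 × 10^-4 mol
From the 2:1 ratio, n(Cu2+) in the aliquot = 2/1 × 7.902 × 10^-4 = 1.580 × 10^-3 mol
[Cu2+] = 1.580 × 10^-3 / 0.02021 = 0.07820 mol/L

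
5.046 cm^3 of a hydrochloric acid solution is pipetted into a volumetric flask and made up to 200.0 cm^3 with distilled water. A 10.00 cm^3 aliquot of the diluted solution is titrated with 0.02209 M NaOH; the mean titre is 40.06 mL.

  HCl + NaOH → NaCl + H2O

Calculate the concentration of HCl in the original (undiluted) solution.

n(NaOH) = 0.04006 × 0.02209 = 8.849 × 10^-4 mol
n(HCl) in the aliquot = 8.849 × 10^-4 mol (1:1 ratio)
[HCl]_dilute = 8.849 × 10^-4 / 0.01000 = 0.08849 mol/L
Dilution factor = 200.0 / 5.046 = 39.64
[HCl]_stock = 0.08849 × 39.64 = 3.507 mol/L

3.507 M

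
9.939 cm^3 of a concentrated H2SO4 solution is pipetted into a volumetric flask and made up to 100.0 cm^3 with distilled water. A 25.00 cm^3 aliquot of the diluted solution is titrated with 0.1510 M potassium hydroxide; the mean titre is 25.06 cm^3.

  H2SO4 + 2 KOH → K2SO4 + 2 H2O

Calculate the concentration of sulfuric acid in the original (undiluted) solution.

n(KOH) = 0.02506 × 0.1510 = 3.784 × 10^-3 mol
From the 1:2 ratio, n(H2SO4) in the aliquot = 1/2 × 3.784 × 10^-3 = 1.892 × 10^-3 mol
[H2SO4]_dilute = 1.892 × 10^-3 / 0.02500 = 0.07568 mol/L
Dilution factor = 100.0 / 9.939 = 10.06
[H2SO4]_stock = 0.07568 × 10.06 = 0.7615 mol/L

0.7615 M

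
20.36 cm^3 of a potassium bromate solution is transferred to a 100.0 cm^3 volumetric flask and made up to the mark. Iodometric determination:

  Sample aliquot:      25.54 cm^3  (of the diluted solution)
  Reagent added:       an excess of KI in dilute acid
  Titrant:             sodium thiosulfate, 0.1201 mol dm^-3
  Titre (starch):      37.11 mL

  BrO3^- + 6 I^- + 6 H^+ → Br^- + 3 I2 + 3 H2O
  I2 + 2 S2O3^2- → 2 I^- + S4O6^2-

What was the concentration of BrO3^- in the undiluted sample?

0.1429 mol/L

n(S2O3^2-) = 0.03711 × 0.1201 = 4.457 × 10^-3 mol
n(I2) = n(S2O3^2-)/2 = 2.228 × 10^-3 mol
From the 1:3 ratio, n(BrO3^-) in the aliquot = 1/3 × 2.228 × 10^-3 = 7.428 × 10^-4 mol
[BrO3^-]_dilute = 7.428 × 10^-4 / 0.02554 = 0.02908 mol/L
[BrO3^-]_original = 0.02908 × 100.0/20.36 = 0.1429 mol/L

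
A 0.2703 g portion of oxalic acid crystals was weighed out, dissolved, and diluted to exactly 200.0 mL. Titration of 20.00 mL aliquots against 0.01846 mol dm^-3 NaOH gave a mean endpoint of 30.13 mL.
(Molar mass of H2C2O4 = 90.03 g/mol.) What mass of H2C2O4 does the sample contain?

H2C2O4 + 2 NaOH → Na2C2O4 + 2 H2O
n(NaOH) per titration = 0.03013 × 0.01846 = 5.562 × 10^-4 mol
From the 1:2 ratio, n(H2C2O4) in each aliquot = 1/2 × 5.562 × 10^-4 = 2.781 × 10^-4 mol
n(H2C2O4) in the whole flask = 2.781 × 10^-4 × 200.0/20.00 = 2.781 × 10^-3 mol
mass of H2C2O4 = 2.781 × 10^-3 × 90.03 = 0.2504 g

0.2504 g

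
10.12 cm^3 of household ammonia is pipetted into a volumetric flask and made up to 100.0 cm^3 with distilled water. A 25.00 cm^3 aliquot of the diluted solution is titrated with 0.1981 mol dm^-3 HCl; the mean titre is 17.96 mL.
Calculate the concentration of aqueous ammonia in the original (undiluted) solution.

1.406 mol/L

NH3 + HCl → NH4Cl
n(HCl) = 0.01796 × 0.1981 = 3.558 × 10^-3 mol
n(NH3) in the aliquot = 3.558 × 10^-3 mol (1:1 ratio)
[NH3]_dilute = 3.558 × 10^-3 / 0.02500 = 0.1423 mol/L
Dilution factor = 100.0 / 10.12 = 9.881
[NH3]_stock = 0.1423 × 9.881 = 1.406 mol/L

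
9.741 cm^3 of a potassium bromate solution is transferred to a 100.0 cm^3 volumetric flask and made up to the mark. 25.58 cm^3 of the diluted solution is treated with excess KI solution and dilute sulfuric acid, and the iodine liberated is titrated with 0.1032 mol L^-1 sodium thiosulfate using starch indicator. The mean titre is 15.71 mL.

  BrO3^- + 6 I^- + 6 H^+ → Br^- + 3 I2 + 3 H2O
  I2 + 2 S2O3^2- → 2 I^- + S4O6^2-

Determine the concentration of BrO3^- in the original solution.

0.1084 mol/L

n(S2O3^2-) = 0.01571 × 0.1032 = 1.621 × 10^-3 mol
n(I2) = n(S2O3^2-)/2 = 8.106 × 10^-4 mol
From the 1:3 ratio, n(BrO3^-) in the aliquot = 1/3 × 8.106 × 10^-4 = 2.702 × 10^-4 mol
[BrO3^-]_dilute = 2.702 × 10^-4 / 0.02558 = 0.01056 mol/L
[BrO3^-]_original = 0.01056 × 100.0/9.741 = 0.1084 mol/L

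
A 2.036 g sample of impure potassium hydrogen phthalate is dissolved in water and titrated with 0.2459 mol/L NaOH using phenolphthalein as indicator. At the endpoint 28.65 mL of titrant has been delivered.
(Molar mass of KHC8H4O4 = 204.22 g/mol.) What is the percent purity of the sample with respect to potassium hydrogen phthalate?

KHC8H4O4 + NaOH → KNaC8H4O4 + H2O
n(NaOH) = 0.02865 L × 0.2459 mol/L = 7.045 × 10^-3 mol
n(KHC8H4O4) = 7.045 × 10^-3 mol (1:1 ratio)
mass of KHC8H4O4 = 7.045 × 10^-3 × 204.22 g/mol = 1.439 g
% KHC8H4O4 = 1.439 / 2.036 × 100 = 70.66 %

70.66 %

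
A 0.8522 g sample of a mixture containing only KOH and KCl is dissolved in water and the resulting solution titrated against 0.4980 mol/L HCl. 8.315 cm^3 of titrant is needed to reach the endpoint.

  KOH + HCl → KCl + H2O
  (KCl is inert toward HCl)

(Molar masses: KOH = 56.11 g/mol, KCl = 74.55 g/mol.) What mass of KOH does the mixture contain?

n(HCl) = 0.008315 × 0.4980 = 4.141 × 10^-3 mol
Let x = n(KOH), y = n(KCl).
Titrant: 1x = 4.141 × 10^-3;  mass: 56.11x + 74.55y = 0.8522
Solving, x = 4.141 × 10^-3 mol, y = 8.315 × 10^-3 mol
mass of KOH = 4.141 × 10^-3 × 56.11 = 0.2323 g

0.2323 g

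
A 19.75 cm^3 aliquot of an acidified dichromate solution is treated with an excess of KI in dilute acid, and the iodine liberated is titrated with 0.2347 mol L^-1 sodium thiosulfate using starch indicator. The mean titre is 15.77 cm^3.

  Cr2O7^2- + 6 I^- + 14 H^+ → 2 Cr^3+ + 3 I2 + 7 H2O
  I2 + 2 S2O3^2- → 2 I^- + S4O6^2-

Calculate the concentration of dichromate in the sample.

0.03123 mol/L

n(S2O3^2-) = 0.01577 × 0.2347 = 3.701 × 10^-3 mol
n(I2) = n(S2O3^2-)/2 = 1.851 × 10^-3 mol
From the 1:3 ratio, n(Cr2O7^2-) in the aliquot = 1/3 × 1.851 × 10^-3 = 6.169 × 10^-4 mol
[Cr2O7^2-] = 6.169 × 10^-4 / 0.01975 = 0.03123 mol/L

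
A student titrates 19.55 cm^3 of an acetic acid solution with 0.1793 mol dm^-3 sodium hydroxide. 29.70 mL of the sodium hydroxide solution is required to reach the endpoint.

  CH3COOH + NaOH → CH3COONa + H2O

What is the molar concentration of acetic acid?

n(NaOH) = 0.02970 L × 0.1793 mol/L = 5.325 × 10^-3 mol
n(CH3COOH) = 5.325 × 10^-3 mol (1:1 mole ratio)
[CH3COOH] = 5.325 × 10^-3 mol / 0.01955 L = 0.2724 mol/L

0.2724 mol/L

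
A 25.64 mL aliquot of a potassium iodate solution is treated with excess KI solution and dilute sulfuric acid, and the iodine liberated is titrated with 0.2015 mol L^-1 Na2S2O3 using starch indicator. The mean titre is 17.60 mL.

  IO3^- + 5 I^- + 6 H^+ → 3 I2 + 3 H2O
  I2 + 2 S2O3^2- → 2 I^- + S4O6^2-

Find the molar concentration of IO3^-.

n(S2O3^2-) = 0.01760 × 0.2015 = 3.546 × 10^-3 mol
n(I2) = n(S2O3^2-)/2 = 1.773 × 10^-3 mol
From the 1:3 ratio, n(IO3^-) in the aliquot = 1/3 × 1.773 × 10^-3 = 5.911 × 10^-4 mol
[IO3^-] = 5.911 × 10^-4 / 0.02564 = 0.02305 mol/L

0.02305 mol/L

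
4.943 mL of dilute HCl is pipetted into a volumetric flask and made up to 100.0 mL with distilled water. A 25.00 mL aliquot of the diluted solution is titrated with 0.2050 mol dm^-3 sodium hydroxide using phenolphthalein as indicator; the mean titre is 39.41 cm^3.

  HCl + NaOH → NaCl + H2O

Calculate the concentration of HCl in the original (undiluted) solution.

n(NaOH) = 0.03941 × 0.2050 = 8.079 × 10^-3 mol
n(HCl) in the aliquot = 8.079 × 10^-3 mol (1:1 ratio)
[HCl]_dilute = 8.079 × 10^-3 / 0.02500 = 0.3232 mol/L
Dilution factor = 100.0 / 4.943 = 20.23
[HCl]_stock = 0.3232 × 20.23 = 6.538 mol/L

6.538 mol/L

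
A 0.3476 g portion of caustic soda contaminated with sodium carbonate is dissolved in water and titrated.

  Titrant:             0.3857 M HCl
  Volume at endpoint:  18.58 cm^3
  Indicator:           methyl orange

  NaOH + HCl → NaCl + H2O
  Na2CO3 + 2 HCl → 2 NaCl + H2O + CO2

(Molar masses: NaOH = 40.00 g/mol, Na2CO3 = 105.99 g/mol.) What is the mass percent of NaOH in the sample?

n(HCl) = 0.01858 × 0.3857 = 7.166 × 10^-3 mol
Let x = n(NaOH), y = n(Na2CO3).
Titrant: 1x + 2y = 7.166 × 10^-3;  mass: 40.00x + 105.99y = 0.3476
Solving, x = 2.476 × 10^-3 mol, y = 2.345 × 10^-3 mol
mass of NaOH = 2.476 × 10^-3 × 40.00 = 0.09905 g
% NaOH = 0.09905 / 0.3476 × 100 = 28.49 %

28.49 %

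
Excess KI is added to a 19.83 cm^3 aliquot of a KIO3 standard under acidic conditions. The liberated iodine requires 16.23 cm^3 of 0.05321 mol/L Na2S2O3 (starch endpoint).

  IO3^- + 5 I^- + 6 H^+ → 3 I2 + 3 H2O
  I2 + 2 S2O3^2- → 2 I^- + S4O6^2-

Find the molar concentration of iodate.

0.007258 mol/L

n(S2O3^2-) = 0.01623 × 0.05321 = 8.636 × 10^-4 mol
n(I2) = n(S2O3^2-)/2 = 4.318 × 10^-4 mol
From the 1:3 ratio, n(IO3^-) in the aliquot = 1/3 × 4.318 × 10^-4 = 1.439 × 10^-4 mol
[IO3^-] = 1.439 × 10^-4 / 0.01983 = 0.007258 mol/L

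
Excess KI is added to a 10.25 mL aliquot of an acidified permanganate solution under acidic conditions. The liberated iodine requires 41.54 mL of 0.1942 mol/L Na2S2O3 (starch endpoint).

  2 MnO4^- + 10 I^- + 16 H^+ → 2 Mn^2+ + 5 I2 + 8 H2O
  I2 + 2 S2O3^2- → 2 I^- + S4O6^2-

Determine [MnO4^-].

n(S2O3^2-) = 0.04154 × 0.1942 = 8.067 × 10^-3 mol
n(I2) = n(S2O3^2-)/2 = 4.034 × 10^-3 mol
From the 2:5 ratio, n(MnO4^-) in the aliquot = 2/5 × 4.034 × 10^-3 = 1.613 × 10^-3 mol
[MnO4^-] = 1.613 × 10^-3 / 0.01025 = 0.1574 mol/L

0.1574 mol/L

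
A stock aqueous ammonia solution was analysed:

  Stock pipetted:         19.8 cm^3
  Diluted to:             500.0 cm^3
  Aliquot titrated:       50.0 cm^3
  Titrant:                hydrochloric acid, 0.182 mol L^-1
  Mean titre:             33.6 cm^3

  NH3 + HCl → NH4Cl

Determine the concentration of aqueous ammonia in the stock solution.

n(HCl) = 0.0336 × 0.182 = 6.12 × 10^-3 mol
n(NH3) in the aliquot = 6.12 × 10^-3 mol (1:1 ratio)
[NH3]_dilute = 6.12 × 10^-3 / 0.0500 = 0.122 mol/L
Dilution factor = 500.0 / 19.8 = 25.25
[NH3]_stock = 0.122 × 25.25 = 3.09 mol/L

3.09 mol/L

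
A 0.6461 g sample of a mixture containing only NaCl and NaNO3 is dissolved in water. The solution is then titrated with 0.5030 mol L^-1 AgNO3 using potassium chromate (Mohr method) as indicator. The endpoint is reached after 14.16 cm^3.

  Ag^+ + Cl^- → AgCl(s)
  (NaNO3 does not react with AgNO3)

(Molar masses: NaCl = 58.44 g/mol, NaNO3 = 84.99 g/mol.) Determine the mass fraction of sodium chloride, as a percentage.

64.42 %

n(AgNO3) = 0.01416 × 0.5030 = 7.122 × 10^-3 mol
Let x = n(NaCl), y = n(NaNO3).
Titrant: 1x = 7.122 × 10^-3;  mass: 58.44x + 84.99y = 0.6461
Solving, x = 7.122 × 10^-3 mol, y = 2.705 × 10^-3 mol
mass of NaCl = 7.122 × 10^-3 × 58.44 = 0.4162 g
% NaCl = 0.4162 / 0.6461 × 100 = 64.42 %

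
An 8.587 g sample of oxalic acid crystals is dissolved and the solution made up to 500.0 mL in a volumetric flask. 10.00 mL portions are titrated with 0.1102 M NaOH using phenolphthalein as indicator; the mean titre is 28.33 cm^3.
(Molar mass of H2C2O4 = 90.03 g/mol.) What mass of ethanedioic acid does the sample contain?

7.027 g

H2C2O4 + 2 NaOH → Na2C2O4 + 2 H2O
n(NaOH) per titration = 0.02833 × 0.1102 = 3.122 × 10^-3 mol
From the 1:2 ratio, n(H2C2O4) in each aliquot = 1/2 × 3.122 × 10^-3 = 1.561 × 10^-3 mol
n(H2C2O4) in the whole flask = 1.561 × 10^-3 × 500.0/10.00 = 0.07805 mol
mass of H2C2O4 = 0.07805 × 90.03 = 7.027 g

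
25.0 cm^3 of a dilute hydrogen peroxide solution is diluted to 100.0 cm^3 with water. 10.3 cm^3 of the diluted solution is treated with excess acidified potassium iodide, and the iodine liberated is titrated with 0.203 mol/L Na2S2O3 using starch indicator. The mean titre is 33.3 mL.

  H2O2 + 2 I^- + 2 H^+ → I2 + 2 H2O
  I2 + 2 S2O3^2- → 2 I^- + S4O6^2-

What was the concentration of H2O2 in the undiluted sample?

n(S2O3^2-) = 0.0333 × 0.203 = 6.76 × 10^-3 mol
n(I2) = n(S2O3^2-)/2 = 3.38 × 10^-3 mol
n(H2O2) in the aliquot = 3.38 × 10^-3 mol (1:1 ratio)
[H2O2]_dilute = 3.38 × 10^-3 / 0.0103 = 0.328 mol/L
[H2O2]_original = 0.328 × 100.0/25.0 = 1.31 mol/L

1.31 mol/L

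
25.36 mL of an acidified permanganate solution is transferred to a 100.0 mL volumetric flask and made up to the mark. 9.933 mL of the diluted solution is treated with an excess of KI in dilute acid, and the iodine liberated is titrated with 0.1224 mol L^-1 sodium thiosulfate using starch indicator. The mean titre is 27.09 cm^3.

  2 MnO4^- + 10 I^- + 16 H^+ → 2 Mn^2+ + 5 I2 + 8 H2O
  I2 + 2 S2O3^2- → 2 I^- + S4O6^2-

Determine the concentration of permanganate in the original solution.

n(S2O3^2-) = 0.02709 × 0.1224 = 3.316 × 10^-3 mol
n(I2) = n(S2O3^2-)/2 = 1.658 × 10^-3 mol
From the 2:5 ratio, n(MnO4^-) in the aliquot = 2/5 × 1.658 × 10^-3 = 6.632 × 10^-4 mol
[MnO4^-]_dilute = 6.632 × 10^-4 / 0.009933 = 0.06676 mol/L
[MnO4^-]_original = 0.06676 × 100.0/25.36 = 0.2633 mol/L

0.2633 mol/L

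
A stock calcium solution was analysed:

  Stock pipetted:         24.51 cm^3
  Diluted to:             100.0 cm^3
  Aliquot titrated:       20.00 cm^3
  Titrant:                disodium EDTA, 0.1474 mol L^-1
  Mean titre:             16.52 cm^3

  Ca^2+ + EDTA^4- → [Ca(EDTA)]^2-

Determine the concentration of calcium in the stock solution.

0.4967 mol/L

n(EDTA) = 0.01652 × 0.1474 = 2.435 × 10^-3 mol
n(Ca2+) in the aliquot = 2.435 × 10^-3 mol (1:1 ratio)
[Ca2+]_dilute = 2.435 × 10^-3 / 0.02000 = 0.1218 mol/L
Dilution factor = 100.0 / 24.51 = 4.080
[Ca2+]_stock = 0.1218 × 4.080 = 0.4967 mol/L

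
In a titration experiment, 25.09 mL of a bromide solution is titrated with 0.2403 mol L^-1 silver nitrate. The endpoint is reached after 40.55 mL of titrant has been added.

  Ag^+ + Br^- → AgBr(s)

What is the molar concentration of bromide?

0.3884 mol/L

n(AgNO3) = 0.04055 L × 0.2403 mol/L = 9.744 × 10^-3 mol
n(Br-) = 9.744 × 10^-3 mol (1:1 mole ratio)
[Br-] = 9.744 × 10^-3 mol / 0.02509 L = 0.3884 mol/L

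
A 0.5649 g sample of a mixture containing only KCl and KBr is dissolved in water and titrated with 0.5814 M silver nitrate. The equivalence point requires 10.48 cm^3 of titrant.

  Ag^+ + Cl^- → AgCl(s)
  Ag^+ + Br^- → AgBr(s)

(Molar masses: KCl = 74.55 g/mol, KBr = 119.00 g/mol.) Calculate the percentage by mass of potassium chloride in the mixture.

n(AgNO3) = 0.01048 × 0.5814 = 6.093 × 10^-3 mol
Let x = n(KCl), y = n(KBr).
Titrant: 1x + 1y = 6.093 × 10^-3;  mass: 74.55x + 119.00y = 0.5649
Solving, x = 3.603 × 10^-3 mol, y = 2.490 × 10^-3 mol
mass of KCl = 3.603 × 10^-3 × 74.55 = 0.2686 g
% KCl = 0.2686 / 0.5649 × 100 = 47.56 %

47.56 %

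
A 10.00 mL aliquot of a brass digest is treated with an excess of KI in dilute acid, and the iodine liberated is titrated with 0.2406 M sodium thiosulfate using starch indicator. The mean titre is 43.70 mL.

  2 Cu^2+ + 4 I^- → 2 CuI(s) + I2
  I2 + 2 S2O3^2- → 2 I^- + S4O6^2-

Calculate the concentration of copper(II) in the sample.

1.051 M

n(S2O3^2-) = 0.04370 × 0.2406 = 0.01051 mol
n(I2) = n(S2O3^2-)/2 = 5.257 × 10^-3 mol
From the 2:1 ratio, n(Cu2+) in the aliquot = 2/1 × 5.257 × 10^-3 = 0.01051 mol
[Cu2+] = 0.01051 / 0.01000 = 1.051 mol/L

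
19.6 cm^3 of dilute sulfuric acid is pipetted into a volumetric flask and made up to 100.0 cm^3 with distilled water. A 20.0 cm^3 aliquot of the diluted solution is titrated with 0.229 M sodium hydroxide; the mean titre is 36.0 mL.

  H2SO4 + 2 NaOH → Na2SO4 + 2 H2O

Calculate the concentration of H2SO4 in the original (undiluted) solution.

1.05 M

n(NaOH) = 0.0360 × 0.229 = 8.24 × 10^-3 mol
From the 1:2 ratio, n(H2SO4) in the aliquot = 1/2 × 8.24 × 10^-3 = 4.12 × 10^-3 mol
[H2SO4]_dilute = 4.12 × 10^-3 / 0.0200 = 0.206 mol/L
Dilution factor = 100.0 / 19.6 = 5.102
[H2SO4]_stock = 0.206 × 5.102 = 1.05 mol/L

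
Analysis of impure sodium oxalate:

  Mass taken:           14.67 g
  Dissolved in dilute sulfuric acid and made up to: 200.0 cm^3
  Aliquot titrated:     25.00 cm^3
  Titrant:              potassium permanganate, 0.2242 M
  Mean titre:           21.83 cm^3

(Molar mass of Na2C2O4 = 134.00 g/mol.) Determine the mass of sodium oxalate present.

13.12 g

2 MnO4^- + 5 C2O4^2- + 16 H^+ → 2 Mn^2+ + 10 CO2 + 8 H2O
n(KMnO4) per titration = 0.02183 × 0.2242 = 4.894 × 10^-3 mol
From the 5:2 ratio, n(Na2C2O4) in each aliquot = 5/2 × 4.894 × 10^-3 = 0.01224 mol
n(Na2C2O4) in the whole flask = 0.01224 × 200.0/25.00 = 0.09789 mol
mass of Na2C2O4 = 0.09789 × 134.00 = 13.12 g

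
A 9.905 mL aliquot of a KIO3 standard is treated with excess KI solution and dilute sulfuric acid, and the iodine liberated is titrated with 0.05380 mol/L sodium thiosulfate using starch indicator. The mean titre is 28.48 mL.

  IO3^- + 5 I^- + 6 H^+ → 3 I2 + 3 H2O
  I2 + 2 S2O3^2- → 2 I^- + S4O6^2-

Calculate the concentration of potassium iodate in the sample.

n(S2O3^2-) = 0.02848 × 0.05380 = 1.532 × 10^-3 mol
n(I2) = n(S2O3^2-)/2 = 7.661 × 10^-4 mol
From the 1:3 ratio, n(IO3^-) in the aliquot = 1/3 × 7.661 × 10^-4 = 2.554 × 10^-4 mol
[IO3^-] = 2.554 × 10^-4 / 0.009905 = 0.02578 mol/L

0.02578 mol/L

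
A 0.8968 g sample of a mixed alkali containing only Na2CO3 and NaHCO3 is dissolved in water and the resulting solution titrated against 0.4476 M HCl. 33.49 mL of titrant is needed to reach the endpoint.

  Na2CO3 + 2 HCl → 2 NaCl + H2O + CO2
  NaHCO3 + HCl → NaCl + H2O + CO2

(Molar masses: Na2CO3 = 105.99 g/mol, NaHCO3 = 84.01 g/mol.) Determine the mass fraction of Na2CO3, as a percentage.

n(HCl) = 0.03349 × 0.4476 = 0.01499 mol
Let x = n(Na2CO3), y = n(NaHCO3).
Titrant: 2x + 1y = 0.01499;  mass: 105.99x + 84.01y = 0.8968
Solving, x = 5.844 × 10^-3 mol, y = 3.302 × 10^-3 mol
mass of Na2CO3 = 5.844 × 10^-3 × 105.99 = 0.6194 g
% Na2CO3 = 0.6194 / 0.8968 × 100 = 69.07 %

69.07 %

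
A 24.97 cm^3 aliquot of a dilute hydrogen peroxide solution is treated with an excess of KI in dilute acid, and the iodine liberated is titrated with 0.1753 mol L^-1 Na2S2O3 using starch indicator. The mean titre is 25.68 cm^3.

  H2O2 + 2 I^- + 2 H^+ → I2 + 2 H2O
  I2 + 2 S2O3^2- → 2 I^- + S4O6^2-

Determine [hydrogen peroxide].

n(S2O3^2-) = 0.02568 × 0.1753 = 4.502 × 10^-3 mol
n(I2) = n(S2O3^2-)/2 = 2.251 × 10^-3 mol
n(H2O2) in the aliquot = 2.251 × 10^-3 mol (1:1 ratio)
[H2O2] = 2.251 × 10^-3 / 0.02497 = 0.09014 mol/L

0.09014 mol/L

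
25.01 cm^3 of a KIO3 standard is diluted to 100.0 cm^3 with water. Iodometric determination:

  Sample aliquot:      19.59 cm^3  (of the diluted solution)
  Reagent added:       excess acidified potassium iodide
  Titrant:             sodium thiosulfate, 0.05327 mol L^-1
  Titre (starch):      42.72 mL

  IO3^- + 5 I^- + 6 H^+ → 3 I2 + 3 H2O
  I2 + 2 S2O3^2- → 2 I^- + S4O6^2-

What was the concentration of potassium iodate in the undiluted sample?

n(S2O3^2-) = 0.04272 × 0.05327 = 2.276 × 10^-3 mol
n(I2) = n(S2O3^2-)/2 = 1.138 × 10^-3 mol
From the 1:3 ratio, n(IO3^-) in the aliquot = 1/3 × 1.138 × 10^-3 = 3.793 × 10^-4 mol
[IO3^-]_dilute = 3.793 × 10^-4 / 0.01959 = 0.01936 mol/L
[IO3^-]_original = 0.01936 × 100.0/25.01 = 0.07741 mol/L

0.07741 mol/L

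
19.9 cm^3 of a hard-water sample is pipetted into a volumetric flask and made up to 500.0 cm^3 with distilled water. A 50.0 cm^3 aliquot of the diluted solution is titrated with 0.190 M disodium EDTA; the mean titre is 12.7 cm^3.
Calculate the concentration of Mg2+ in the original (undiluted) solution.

Mg^2+ + EDTA^4- → [Mg(EDTA)]^2-
n(EDTA) = 0.0127 × 0.190 = 2.41 × 10^-3 mol
n(Mg2+) in the aliquot = 2.41 × 10^-3 mol (1:1 ratio)
[Mg2+]_dilute = 2.41 × 10^-3 / 0.0500 = 0.0483 mol/L
Dilution factor = 500.0 / 19.9 = 25.13
[Mg2+]_stock = 0.0483 × 25.13 = 1.21 mol/L

1.21 M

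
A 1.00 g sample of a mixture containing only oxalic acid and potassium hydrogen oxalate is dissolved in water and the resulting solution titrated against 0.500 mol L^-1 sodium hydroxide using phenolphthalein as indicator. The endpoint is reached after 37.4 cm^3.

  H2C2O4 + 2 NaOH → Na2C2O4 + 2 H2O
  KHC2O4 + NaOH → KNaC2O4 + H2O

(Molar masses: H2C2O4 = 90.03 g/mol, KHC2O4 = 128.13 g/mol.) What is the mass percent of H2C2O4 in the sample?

n(NaOH) = 0.0374 × 0.500 = 0.0187 mol
Let x = n(H2C2O4), y = n(KHC2O4).
Titrant: 2x + 1y = 0.0187;  mass: 90.03x + 128.13y = 1.00
Solving, x = 8.40 × 10^-3 mol, y = 1.90 × 10^-3 mol
mass of H2C2O4 = 8.40 × 10^-3 × 90.03 = 0.756 g
% H2C2O4 = 0.756 / 1.00 × 100 = 75.6 %

75.6 %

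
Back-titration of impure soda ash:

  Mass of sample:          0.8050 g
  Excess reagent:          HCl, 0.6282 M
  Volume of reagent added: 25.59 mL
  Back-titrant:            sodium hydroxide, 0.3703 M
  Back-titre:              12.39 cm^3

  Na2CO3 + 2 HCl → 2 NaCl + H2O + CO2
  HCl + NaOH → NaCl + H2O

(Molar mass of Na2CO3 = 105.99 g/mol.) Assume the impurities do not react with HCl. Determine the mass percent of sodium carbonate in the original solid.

75.63 %

n(HCl) added = 0.02559 × 0.6282 = 0.01608 mol
n(NaOH) used in back-titration = 0.01239 × 0.3703 = 4.588 × 10^-3 mol
n(HCl) left over = 4.588 × 10^-3 mol (1:1 ratio)
n(HCl) consumed by analyte = 0.01608 − 4.588 × 10^-3 = 0.01149 mol
From the 1:2 ratio, n(Na2CO3) = 1/2 × 0.01149 = 5.744 × 10^-3 mol
mass of Na2CO3 = 5.744 × 10^-3 × 105.99 = 0.6088 g
% Na2CO3 = 0.6088 / 0.8050 × 100 = 75.63 %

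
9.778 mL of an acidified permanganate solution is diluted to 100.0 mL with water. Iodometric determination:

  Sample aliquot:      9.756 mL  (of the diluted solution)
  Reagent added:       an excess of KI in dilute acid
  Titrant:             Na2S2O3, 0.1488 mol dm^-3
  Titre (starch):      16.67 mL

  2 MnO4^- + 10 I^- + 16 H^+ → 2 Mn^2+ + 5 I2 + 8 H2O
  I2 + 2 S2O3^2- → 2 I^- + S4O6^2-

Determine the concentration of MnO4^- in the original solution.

0.5201 mol/L

n(S2O3^2-) = 0.01667 × 0.1488 = 2.480 × 10^-3 mol
n(I2) = n(S2O3^2-)/2 = 1.240 × 10^-3 mol
From the 2:5 ratio, n(MnO4^-) in the aliquot = 2/5 × 1.240 × 10^-3 = 4.961 × 10^-4 mol
[MnO4^-]_dilute = 4.961 × 10^-4 / 0.009756 = 0.05085 mol/L
[MnO4^-]_original = 0.05085 × 100.0/9.778 = 0.5201 mol/L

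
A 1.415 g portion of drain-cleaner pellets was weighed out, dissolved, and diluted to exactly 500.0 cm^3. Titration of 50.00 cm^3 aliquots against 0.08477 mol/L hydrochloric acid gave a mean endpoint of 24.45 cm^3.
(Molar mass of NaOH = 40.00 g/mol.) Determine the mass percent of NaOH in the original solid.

NaOH + HCl → NaCl + H2O
n(HCl) per titration = 0.02445 × 0.08477 = 2.073 × 10^-3 mol
n(NaOH) in each aliquot = 2.073 × 10^-3 mol (1:1 ratio)
n(NaOH) in the whole flask = 2.073 × 10^-3 × 500.0/50.00 = 0.02073 mol
mass of NaOH = 0.02073 × 40.00 = 0.8291 g
% NaOH = 0.8291 / 1.415 × 100 = 58.59 %

58.59 %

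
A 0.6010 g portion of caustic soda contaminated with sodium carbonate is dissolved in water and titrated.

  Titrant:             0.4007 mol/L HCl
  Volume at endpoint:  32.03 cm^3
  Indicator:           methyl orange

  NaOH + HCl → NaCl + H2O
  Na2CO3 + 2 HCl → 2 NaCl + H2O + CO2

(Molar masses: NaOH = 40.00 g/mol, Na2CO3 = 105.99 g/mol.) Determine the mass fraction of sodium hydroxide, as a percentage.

40.54 %

n(HCl) = 0.03203 × 0.4007 = 0.01283 mol
Let x = n(NaOH), y = n(Na2CO3).
Titrant: 1x + 2y = 0.01283;  mass: 40.00x + 105.99y = 0.6010
Solving, x = 6.092 × 10^-3 mol, y = 3.371 × 10^-3 mol
mass of NaOH = 6.092 × 10^-3 × 40.00 = 0.2437 g
% NaOH = 0.2437 / 0.6010 × 100 = 40.54 %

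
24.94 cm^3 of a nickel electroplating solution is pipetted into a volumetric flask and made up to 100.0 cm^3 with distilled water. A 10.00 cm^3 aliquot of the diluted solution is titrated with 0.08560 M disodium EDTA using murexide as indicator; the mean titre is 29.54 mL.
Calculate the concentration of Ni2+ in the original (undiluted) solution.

Ni^2+ + EDTA^4- → [Ni(EDTA)]^2-
n(EDTA) = 0.02954 × 0.08560 = 2.529 × 10^-3 mol
n(Ni2+) in the aliquot = 2.529 × 10^-3 mol (1:1 ratio)
[Ni2+]_dilute = 2.529 × 10^-3 / 0.01000 = 0.2529 mol/L
Dilution factor = 100.0 / 24.94 = 4.010
[Ni2+]_stock = 0.2529 × 4.010 = 1.014 mol/L

1.014 M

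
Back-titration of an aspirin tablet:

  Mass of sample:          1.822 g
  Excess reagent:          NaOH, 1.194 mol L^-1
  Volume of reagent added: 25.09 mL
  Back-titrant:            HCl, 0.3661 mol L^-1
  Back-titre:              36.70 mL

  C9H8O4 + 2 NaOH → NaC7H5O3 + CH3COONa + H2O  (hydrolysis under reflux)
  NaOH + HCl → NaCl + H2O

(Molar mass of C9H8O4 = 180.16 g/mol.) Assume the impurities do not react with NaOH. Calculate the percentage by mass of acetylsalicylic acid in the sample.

81.68 %

n(NaOH) added = 0.02509 × 1.194 = 0.02996 mol
n(HCl) used in back-titration = 0.03670 × 0.3661 = 0.01344 mol
n(NaOH) left over = 0.01344 mol (1:1 ratio)
n(NaOH) consumed by analyte = 0.02996 − 0.01344 = 0.01652 mol
From the 1:2 ratio, n(C9H8O4) = 1/2 × 0.01652 = 8.261 × 10^-3 mol
mass of C9H8O4 = 8.261 × 10^-3 × 180.16 = 1.488 g
% C9H8O4 = 1.488 / 1.822 × 100 = 81.68 %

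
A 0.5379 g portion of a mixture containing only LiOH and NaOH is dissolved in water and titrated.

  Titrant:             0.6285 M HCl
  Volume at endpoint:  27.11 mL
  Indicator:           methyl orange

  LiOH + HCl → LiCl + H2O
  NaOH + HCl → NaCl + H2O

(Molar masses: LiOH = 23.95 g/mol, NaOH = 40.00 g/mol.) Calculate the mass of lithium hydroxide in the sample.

0.2143 g

n(HCl) = 0.02711 × 0.6285 = 0.01704 mol
Let x = n(LiOH), y = n(NaOH).
Titrant: 1x + 1y = 0.01704;  mass: 23.95x + 40.00y = 0.5379
Solving, x = 8.950 × 10^-3 mol, y = 8.089 × 10^-3 mol
mass of LiOH = 8.950 × 10^-3 × 23.95 = 0.2143 g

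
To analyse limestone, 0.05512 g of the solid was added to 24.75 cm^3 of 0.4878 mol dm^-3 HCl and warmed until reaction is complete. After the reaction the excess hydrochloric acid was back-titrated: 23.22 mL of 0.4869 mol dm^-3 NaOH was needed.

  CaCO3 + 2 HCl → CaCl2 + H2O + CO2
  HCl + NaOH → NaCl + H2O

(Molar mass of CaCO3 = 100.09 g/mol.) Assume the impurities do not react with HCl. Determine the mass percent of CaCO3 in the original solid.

69.66 %

n(HCl) added = 0.02475 × 0.4878 = 0.01207 mol
n(NaOH) used in back-titration = 0.02322 × 0.4869 = 0.01131 mol
n(HCl) left over = 0.01131 mol (1:1 ratio)
n(HCl) consumed by analyte = 0.01207 − 0.01131 = 7.672 × 10^-4 mol
From the 1:2 ratio, n(CaCO3) = 1/2 × 7.672 × 10^-4 = 3.836 × 10^-4 mol
mass of CaCO3 = 3.836 × 10^-4 × 100.09 = 0.03840 g
% CaCO3 = 0.03840 / 0.05512 × 100 = 69.66 %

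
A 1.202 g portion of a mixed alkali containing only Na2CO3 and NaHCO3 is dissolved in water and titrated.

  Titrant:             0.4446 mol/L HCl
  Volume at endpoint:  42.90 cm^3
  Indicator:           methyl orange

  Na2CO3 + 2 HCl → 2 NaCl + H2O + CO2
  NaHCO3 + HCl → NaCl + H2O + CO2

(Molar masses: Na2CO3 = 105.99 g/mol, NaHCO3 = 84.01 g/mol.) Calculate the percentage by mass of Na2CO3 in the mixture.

56.91 %

n(HCl) = 0.04290 × 0.4446 = 0.01907 mol
Let x = n(Na2CO3), y = n(NaHCO3).
Titrant: 2x + 1y = 0.01907;  mass: 105.99x + 84.01y = 1.202
Solving, x = 6.454 × 10^-3 mol, y = 6.165 × 10^-3 mol
mass of Na2CO3 = 6.454 × 10^-3 × 105.99 = 0.6841 g
% Na2CO3 = 0.6841 / 1.202 × 100 = 56.91 %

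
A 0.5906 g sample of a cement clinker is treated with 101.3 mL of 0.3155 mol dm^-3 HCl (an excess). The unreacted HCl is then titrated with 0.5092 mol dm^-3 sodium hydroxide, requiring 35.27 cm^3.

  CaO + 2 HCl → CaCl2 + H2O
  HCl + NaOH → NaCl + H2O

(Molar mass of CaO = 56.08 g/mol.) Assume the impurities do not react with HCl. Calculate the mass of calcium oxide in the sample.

n(HCl) added = 0.1013 × 0.3155 = 0.03196 mol
n(NaOH) used in back-titration = 0.03527 × 0.5092 = 0.01796 mol
n(HCl) left over = 0.01796 mol (1:1 ratio)
n(HCl) consumed by analyte = 0.03196 − 0.01796 = 0.01400 mol
From the 1:2 ratio, n(CaO) = 1/2 × 0.01400 = 7.000 × 10^-3 mol
mass of CaO = 7.000 × 10^-3 × 56.08 = 0.3926 g

0.3926 g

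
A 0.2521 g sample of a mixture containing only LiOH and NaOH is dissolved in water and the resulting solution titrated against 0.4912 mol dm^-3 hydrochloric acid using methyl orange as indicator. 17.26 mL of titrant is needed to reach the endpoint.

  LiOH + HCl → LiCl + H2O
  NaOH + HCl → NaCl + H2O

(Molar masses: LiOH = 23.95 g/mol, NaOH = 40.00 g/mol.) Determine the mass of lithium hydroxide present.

n(HCl) = 0.01726 × 0.4912 = 8.478 × 10^-3 mol
Let x = n(LiOH), y = n(NaOH).
Titrant: 1x + 1y = 8.478 × 10^-3;  mass: 23.95x + 40.00y = 0.2521
Solving, x = 5.422 × 10^-3 mol, y = 3.056 × 10^-3 mol
mass of LiOH = 5.422 × 10^-3 × 23.95 = 0.1299 g

0.1299 g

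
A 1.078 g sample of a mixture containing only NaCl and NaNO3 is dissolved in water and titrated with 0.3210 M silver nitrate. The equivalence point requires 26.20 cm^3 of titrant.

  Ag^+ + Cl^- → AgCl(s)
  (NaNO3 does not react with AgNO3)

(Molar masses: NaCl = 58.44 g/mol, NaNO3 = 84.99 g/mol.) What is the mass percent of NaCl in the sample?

45.59 %

n(AgNO3) = 0.02620 × 0.3210 = 8.410 × 10^-3 mol
Let x = n(NaCl), y = n(NaNO3).
Titrant: 1x = 8.410 × 10^-3;  mass: 58.44x + 84.99y = 1.078
Solving, x = 8.410 × 10^-3 mol, y = 6.901 × 10^-3 mol
mass of NaCl = 8.410 × 10^-3 × 58.44 = 0.4915 g
% NaCl = 0.4915 / 1.078 × 100 = 45.59 %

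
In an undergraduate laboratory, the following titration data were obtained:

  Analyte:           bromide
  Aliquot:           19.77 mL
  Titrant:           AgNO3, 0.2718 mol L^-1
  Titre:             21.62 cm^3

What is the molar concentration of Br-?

0.2972 mol/L

Ag^+ + Br^- → AgBr(s)
n(AgNO3) = 0.02162 L × 0.2718 mol/L = 5.876 × 10^-3 mol
n(Br-) = 5.876 × 10^-3 mol (1:1 mole ratio)
[Br-] = 5.876 × 10^-3 mol / 0.01977 L = 0.2972 mol/L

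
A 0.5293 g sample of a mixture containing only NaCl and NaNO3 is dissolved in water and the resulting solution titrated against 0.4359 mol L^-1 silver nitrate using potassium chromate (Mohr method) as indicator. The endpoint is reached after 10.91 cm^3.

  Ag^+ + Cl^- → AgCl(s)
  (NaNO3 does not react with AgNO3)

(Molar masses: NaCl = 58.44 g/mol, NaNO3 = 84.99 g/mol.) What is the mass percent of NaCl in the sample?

n(AgNO3) = 0.01091 × 0.4359 = 4.756 × 10^-3 mol
Let x = n(NaCl), y = n(NaNO3).
Titrant: 1x = 4.756 × 10^-3;  mass: 58.44x + 84.99y = 0.5293
Solving, x = 4.756 × 10^-3 mol, y = 2.958 × 10^-3 mol
mass of NaCl = 4.756 × 10^-3 × 58.44 = 0.2779 g
% NaCl = 0.2779 / 0.5293 × 100 = 52.51 %

52.51 %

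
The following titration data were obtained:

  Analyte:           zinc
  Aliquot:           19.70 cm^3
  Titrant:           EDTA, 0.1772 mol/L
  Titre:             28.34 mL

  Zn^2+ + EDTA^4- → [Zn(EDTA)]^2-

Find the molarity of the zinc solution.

0.2549 mol/L

n(EDTA) = 0.02834 L × 0.1772 mol/L = 5.022 × 10^-3 mol
n(Zn2+) = 5.022 × 10^-3 mol (1:1 mole ratio)
[Zn2+] = 5.022 × 10^-3 mol / 0.01970 L = 0.2549 mol/L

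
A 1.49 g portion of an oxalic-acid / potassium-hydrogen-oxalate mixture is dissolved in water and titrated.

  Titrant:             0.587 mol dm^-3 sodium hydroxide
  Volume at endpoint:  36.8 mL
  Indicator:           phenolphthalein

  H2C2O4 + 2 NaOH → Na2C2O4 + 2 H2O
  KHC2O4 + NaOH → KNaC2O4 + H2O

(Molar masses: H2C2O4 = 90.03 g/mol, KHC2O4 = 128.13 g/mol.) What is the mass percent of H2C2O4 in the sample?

n(NaOH) = 0.0368 × 0.587 = 0.0216 mol
Let x = n(H2C2O4), y = n(KHC2O4).
Titrant: 2x + 1y = 0.0216;  mass: 90.03x + 128.13y = 1.49
Solving, x = 7.69 × 10^-3 mol, y = 6.23 × 10^-3 mol
mass of H2C2O4 = 7.69 × 10^-3 × 90.03 = 0.692 g
% H2C2O4 = 0.692 / 1.49 × 100 = 46.4 %

46.4 %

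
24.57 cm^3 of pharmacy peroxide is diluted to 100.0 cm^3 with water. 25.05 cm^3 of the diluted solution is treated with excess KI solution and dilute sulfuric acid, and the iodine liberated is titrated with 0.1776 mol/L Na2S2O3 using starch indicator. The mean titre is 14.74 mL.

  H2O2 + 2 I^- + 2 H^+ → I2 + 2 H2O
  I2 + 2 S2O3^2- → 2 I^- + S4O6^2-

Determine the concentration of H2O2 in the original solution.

n(S2O3^2-) = 0.01474 × 0.1776 = 2.618 × 10^-3 mol
n(I2) = n(S2O3^2-)/2 = 1.309 × 10^-3 mol
n(H2O2) in the aliquot = 1.309 × 10^-3 mol (1:1 ratio)
[H2O2]_dilute = 1.309 × 10^-3 / 0.02505 = 0.05225 mol/L
[H2O2]_original = 0.05225 × 100.0/24.57 = 0.2127 mol/L

0.2127 mol/L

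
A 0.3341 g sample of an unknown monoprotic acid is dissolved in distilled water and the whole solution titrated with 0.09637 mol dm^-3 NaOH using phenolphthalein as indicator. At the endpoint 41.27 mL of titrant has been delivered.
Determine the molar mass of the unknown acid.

84.00 g/mol

n(NaOH) = 0.04127 L × 0.09637 mol/L = 3.977 × 10^-3 mol
n(HA) = 3.977 × 10^-3 mol (1:1 ratio)
M = m / n = 0.3341 g / 3.977 × 10^-3 mol = 84.00 g/mol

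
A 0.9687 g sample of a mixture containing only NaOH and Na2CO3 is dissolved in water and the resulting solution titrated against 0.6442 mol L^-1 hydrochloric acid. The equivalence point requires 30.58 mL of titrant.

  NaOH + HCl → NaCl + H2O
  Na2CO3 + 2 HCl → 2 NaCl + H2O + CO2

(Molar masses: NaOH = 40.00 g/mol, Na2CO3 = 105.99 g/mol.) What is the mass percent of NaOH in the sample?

n(HCl) = 0.03058 × 0.6442 = 0.01970 mol
Let x = n(NaOH), y = n(Na2CO3).
Titrant: 1x + 2y = 0.01970;  mass: 40.00x + 105.99y = 0.9687
Solving, x = 5.793 × 10^-3 mol, y = 6.953 × 10^-3 mol
mass of NaOH = 5.793 × 10^-3 × 40.00 = 0.2317 g
% NaOH = 0.2317 / 0.9687 × 100 = 23.92 %

23.92 %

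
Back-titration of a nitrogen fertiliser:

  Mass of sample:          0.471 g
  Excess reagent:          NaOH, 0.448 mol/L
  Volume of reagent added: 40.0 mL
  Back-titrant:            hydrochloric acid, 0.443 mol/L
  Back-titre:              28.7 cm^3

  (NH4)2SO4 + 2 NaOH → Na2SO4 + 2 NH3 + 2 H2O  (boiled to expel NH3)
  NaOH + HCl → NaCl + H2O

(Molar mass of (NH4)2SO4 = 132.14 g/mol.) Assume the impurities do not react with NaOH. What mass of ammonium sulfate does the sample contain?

0.344 g

n(NaOH) added = 0.0400 × 0.448 = 0.0179 mol
n(HCl) used in back-titration = 0.0287 × 0.443 = 0.0127 mol
n(NaOH) left over = 0.0127 mol (1:1 ratio)
n(NaOH) consumed by analyte = 0.0179 − 0.0127 = 5.21 × 10^-3 mol
From the 1:2 ratio, n((NH4)2SO4) = 1/2 × 5.21 × 10^-3 = 2.60 × 10^-3 mol
mass of (NH4)2SO4 = 2.60 × 10^-3 × 132.14 = 0.344 g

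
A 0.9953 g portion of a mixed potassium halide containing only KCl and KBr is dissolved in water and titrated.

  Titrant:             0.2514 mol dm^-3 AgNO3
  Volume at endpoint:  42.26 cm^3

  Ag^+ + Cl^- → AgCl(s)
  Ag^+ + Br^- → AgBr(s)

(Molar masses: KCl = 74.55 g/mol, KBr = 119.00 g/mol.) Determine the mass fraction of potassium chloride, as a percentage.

n(AgNO3) = 0.04226 × 0.2514 = 0.01062 mol
Let x = n(KCl), y = n(KBr).
Titrant: 1x + 1y = 0.01062;  mass: 74.55x + 119.00y = 0.9953
Solving, x = 6.051 × 10^-3 mol, y = 4.573 × 10^-3 mol
mass of KCl = 6.051 × 10^-3 × 74.55 = 0.4511 g
% KCl = 0.4511 / 0.9953 × 100 = 45.32 %

45.32 %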